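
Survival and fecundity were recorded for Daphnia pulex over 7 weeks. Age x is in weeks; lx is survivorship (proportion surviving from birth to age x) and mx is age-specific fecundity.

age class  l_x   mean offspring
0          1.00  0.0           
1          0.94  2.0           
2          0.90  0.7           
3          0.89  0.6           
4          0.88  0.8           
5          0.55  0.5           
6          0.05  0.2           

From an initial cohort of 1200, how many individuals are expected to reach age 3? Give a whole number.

1068

Expected survivors = N0 · l_3 = 1200 × 0.89 = 1068 → 1068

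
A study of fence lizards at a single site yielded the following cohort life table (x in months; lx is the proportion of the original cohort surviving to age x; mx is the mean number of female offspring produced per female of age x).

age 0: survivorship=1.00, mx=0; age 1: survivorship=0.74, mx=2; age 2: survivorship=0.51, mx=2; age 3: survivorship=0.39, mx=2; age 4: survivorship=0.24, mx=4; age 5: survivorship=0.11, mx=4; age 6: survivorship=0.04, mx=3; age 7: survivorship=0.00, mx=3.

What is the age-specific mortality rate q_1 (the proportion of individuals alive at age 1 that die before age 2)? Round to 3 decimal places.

0.311

q_1 = (l_1 − l_2) / l_1 = (0.74 − 0.51) / 0.74
     = 0.23 / 0.74 = 0.310811… → 0.311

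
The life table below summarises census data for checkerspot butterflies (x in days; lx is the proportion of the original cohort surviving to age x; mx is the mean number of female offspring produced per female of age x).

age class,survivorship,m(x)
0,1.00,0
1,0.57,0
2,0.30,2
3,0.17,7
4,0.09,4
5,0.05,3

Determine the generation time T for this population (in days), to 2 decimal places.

lx·mx: 0, 0, 0.6, 1.19, 0.36, 0.15 → R0 = 2.3
x·lx·mx: 0, 0, 1.2, 3.57, 1.44, 0.75 → Σ = 6.96
T = 6.96 / 2.3 = 3.026087… → 3.03

3.03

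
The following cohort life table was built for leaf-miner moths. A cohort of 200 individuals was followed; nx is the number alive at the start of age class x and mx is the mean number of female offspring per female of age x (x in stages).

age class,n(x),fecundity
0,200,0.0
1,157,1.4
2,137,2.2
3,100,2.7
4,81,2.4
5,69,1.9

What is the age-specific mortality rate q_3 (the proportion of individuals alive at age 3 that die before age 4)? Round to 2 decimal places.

lx = nx/n0 = nx/200: 1, 0.785, 0.685, 0.5, 0.405, 0.345
q_3 = (l_3 − l_4) / l_3 = (0.5 − 0.405) / 0.5
     = 0.095 / 0.5 = 0.19 → 0.19

0.19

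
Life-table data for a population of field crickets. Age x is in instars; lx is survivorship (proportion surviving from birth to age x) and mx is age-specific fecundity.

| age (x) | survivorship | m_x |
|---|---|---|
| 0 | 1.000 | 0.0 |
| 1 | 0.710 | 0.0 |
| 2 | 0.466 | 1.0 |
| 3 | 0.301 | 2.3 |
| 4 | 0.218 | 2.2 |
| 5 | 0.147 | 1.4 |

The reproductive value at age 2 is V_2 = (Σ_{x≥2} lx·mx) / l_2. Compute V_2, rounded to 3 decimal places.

lx·mx for x ≥ 2: 0.466, 0.6923, 0.4796, 0.2058 → sum = 1.8437
V_2 = 1.8437 / l_2 = 1.8437 / 0.466 = 3.956438… → 3.956

3.956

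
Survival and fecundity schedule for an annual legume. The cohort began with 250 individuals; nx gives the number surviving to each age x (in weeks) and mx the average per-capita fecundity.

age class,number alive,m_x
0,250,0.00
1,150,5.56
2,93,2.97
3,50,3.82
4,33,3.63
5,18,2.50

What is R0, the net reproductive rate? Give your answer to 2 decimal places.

lx = nx/n0 = nx/250: 1, 0.6, 0.372, 0.2, 0.132, 0.072
lx·mx by age: 0, 3.336, 1.10484, 0.764, 0.47916, 0.18
R0 = Σ lx·mx = 5.864 → 5.86

5.86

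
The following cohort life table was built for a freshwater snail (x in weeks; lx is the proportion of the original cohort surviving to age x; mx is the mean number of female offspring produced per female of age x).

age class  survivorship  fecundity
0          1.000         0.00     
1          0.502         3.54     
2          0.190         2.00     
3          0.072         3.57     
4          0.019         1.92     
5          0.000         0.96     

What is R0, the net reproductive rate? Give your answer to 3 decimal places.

lx·mx by age: 0, 1.77708, 0.38, 0.25704, 0.03648, 0
R0 = Σ lx·mx = 2.4506 → 2.451

2.451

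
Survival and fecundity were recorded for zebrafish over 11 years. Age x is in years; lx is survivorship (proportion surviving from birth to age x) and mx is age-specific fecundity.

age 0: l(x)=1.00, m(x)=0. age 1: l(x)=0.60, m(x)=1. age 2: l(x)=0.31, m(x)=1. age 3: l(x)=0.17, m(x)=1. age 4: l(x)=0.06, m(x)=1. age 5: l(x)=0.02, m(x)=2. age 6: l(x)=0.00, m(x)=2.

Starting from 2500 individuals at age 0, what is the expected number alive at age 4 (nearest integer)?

150

Expected survivors = N0 · l_4 = 2500 × 0.06 = 150 → 150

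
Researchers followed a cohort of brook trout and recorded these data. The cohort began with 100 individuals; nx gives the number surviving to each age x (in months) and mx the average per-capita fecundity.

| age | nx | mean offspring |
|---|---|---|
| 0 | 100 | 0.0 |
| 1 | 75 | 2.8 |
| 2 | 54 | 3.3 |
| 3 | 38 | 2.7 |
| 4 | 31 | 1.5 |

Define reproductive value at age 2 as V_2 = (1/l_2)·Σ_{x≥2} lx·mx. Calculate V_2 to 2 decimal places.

lx = nx/n0 = nx/100: 1, 0.75, 0.54, 0.38, 0.31
lx·mx for x ≥ 2: 1.782, 1.026, 0.465 → sum = 3.273
V_2 = 3.273 / l_2 = 3.273 / 0.54 = 6.061111… → 6.06

6.06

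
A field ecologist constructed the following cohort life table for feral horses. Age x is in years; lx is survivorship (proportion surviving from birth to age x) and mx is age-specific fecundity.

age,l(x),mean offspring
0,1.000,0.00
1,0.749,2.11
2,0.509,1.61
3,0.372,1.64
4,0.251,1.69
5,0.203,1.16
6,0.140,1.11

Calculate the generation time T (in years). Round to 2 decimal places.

2.32

lx·mx: 0, 1.58039, 0.81949, 0.61008, 0.42419, 0.23548, 0.1554 → R0 = 3.82503
x·lx·mx: 0, 1.58039, 1.63898, 1.83024, 1.69676, 1.1774, 0.9324 → Σ = 8.85617
T = 8.85617 / 3.82503 = 2.31532… → 2.32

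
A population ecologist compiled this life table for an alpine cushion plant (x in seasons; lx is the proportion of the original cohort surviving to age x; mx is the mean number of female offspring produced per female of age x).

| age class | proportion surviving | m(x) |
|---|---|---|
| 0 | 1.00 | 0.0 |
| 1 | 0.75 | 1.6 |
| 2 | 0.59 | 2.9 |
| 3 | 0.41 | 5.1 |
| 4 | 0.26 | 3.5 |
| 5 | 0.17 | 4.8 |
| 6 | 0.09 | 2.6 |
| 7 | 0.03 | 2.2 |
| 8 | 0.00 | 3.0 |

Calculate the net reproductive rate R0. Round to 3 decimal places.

lx·mx by age: 0, 1.2, 1.711, 2.091, 0.91, 0.816, 0.234, 0.066, 0
R0 = Σ lx·mx = 7.028 → 7.028

7.028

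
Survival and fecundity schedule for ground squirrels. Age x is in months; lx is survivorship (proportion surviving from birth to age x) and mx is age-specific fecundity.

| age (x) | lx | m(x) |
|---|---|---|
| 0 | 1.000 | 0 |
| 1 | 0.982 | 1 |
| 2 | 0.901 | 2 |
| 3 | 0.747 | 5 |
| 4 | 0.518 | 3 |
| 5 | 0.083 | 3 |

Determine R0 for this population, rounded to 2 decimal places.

lx·mx by age: 0, 0.982, 1.802, 3.735, 1.554, 0.249
R0 = Σ lx·mx = 8.322 → 8.32

8.32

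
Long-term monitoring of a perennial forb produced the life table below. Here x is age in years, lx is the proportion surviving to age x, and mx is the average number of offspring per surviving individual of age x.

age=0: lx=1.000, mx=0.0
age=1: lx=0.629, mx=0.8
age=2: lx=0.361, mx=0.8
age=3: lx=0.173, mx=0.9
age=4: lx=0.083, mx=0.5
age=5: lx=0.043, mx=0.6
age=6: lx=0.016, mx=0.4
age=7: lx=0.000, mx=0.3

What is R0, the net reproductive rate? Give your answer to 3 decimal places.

lx·mx by age: 0, 0.5032, 0.2888, 0.1557, 0.0415, 0.0258, 0.0064, 0
R0 = Σ lx·mx = 1.0214 → 1.021

1.021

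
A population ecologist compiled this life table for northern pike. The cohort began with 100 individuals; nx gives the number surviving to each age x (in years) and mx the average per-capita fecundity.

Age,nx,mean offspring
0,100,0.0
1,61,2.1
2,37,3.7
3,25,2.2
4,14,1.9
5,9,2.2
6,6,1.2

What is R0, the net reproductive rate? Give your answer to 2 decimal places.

lx = nx/n0 = nx/100: 1, 0.61, 0.37, 0.25, 0.14, 0.09, 0.06
lx·mx by age: 0, 1.281, 1.369, 0.55, 0.266, 0.198, 0.072
R0 = Σ lx·mx = 3.736 → 3.74

3.74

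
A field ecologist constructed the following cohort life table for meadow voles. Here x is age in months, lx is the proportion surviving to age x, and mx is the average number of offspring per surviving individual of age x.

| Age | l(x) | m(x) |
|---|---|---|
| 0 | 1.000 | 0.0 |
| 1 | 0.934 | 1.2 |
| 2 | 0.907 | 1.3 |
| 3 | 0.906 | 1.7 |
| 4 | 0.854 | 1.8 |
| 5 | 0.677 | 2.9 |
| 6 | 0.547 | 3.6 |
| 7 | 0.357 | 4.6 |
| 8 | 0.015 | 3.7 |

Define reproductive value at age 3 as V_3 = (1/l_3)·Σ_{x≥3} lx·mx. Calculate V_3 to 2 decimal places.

9.61

lx·mx for x ≥ 3: 1.5402, 1.5372, 1.9633, 1.9692, 1.6422, 0.0555 → sum = 8.7076
V_3 = 8.7076 / l_3 = 8.7076 / 0.906 = 9.611038… → 9.61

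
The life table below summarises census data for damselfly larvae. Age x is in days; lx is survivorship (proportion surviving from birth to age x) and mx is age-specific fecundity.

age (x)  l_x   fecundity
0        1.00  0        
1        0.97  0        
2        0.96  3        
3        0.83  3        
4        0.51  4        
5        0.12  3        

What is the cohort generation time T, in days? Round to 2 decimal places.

lx·mx: 0, 0, 2.88, 2.49, 2.04, 0.36 → R0 = 7.77
x·lx·mx: 0, 0, 5.76, 7.47, 8.16, 1.8 → Σ = 23.19
T = 23.19 / 7.77 = 2.984556… → 2.98

2.98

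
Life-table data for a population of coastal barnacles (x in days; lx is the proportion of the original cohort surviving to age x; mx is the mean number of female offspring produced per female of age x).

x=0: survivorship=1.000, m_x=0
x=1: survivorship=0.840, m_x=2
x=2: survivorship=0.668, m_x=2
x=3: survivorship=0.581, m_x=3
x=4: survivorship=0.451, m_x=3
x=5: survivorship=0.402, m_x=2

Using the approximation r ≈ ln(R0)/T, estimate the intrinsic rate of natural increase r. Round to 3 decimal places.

R0 = Σ lx·mx = 0 + 1.68 + 1.336 + 1.743 + 1.353 + 0.804 = 6.916
Σ x·lx·mx = 19.013; T = 19.013/6.916 = 2.74913…
r ≈ ln(R0)/T = ln(6.916)/2.74913… = 0.70344… → 0.703

0.703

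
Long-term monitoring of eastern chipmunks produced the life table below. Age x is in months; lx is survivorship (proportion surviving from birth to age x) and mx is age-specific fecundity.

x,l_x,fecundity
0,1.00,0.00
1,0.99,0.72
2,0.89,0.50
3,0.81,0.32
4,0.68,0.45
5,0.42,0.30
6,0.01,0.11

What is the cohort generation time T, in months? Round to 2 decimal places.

lx·mx: 0, 0.7128, 0.445, 0.2592, 0.306, 0.126, 0.0011 → R0 = 1.8501
x·lx·mx: 0, 0.7128, 0.89, 0.7776, 1.224, 0.63, 0.0066 → Σ = 4.241
T = 4.241 / 1.8501 = 2.292309… → 2.29

2.29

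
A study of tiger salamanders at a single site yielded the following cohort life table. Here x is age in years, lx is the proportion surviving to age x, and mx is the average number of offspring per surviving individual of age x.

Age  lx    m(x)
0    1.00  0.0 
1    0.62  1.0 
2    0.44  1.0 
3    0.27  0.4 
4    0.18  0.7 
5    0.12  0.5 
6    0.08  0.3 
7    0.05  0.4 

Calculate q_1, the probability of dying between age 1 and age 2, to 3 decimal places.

q_1 = (l_1 − l_2) / l_1 = (0.62 − 0.44) / 0.62
     = 0.18 / 0.62 = 0.290323… → 0.290

0.290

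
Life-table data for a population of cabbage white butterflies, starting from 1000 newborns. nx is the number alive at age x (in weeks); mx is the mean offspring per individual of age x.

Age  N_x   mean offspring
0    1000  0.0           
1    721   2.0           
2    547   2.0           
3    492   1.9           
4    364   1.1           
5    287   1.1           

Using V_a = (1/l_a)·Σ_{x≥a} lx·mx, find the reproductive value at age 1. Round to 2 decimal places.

5.81

lx = nx/n0 = nx/1000: 1, 0.721, 0.547, 0.492, 0.364, 0.287
lx·mx for x ≥ 1: 1.442, 1.094, 0.9348, 0.4004, 0.3157 → sum = 4.1869
V_1 = 4.1869 / l_1 = 4.1869 / 0.721 = 5.807074… → 5.81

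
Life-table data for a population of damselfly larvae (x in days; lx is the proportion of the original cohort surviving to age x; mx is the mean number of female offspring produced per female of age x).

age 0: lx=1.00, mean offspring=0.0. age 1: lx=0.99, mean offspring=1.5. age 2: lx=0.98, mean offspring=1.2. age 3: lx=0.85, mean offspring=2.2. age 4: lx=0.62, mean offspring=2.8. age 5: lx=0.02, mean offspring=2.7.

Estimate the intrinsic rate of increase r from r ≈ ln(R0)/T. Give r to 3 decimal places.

R0 = Σ lx·mx = 0 + 1.485 + 1.176 + 1.87 + 1.736 + 0.054 = 6.321
Σ x·lx·mx = 16.661; T = 16.661/6.321 = 2.63582…
r ≈ ln(R0)/T = ln(6.321)/2.63582… = 0.69955… → 0.700

0.700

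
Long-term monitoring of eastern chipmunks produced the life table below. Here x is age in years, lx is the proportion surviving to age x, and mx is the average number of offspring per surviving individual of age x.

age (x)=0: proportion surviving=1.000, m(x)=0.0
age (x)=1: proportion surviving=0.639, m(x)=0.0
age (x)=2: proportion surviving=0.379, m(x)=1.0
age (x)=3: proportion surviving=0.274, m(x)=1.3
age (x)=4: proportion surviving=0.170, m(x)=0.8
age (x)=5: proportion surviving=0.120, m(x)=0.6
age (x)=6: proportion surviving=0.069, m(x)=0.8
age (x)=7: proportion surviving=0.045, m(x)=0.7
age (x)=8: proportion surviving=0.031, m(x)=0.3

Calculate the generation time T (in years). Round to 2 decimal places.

3.23

lx·mx: 0, 0, 0.379, 0.3562, 0.136, 0.072, 0.0552, 0.0315, 0.0093 → R0 = 1.0392
x·lx·mx: 0, 0, 0.758, 1.0686, 0.544, 0.36, 0.3312, 0.2205, 0.0744 → Σ = 3.3567
T = 3.3567 / 1.0392 = 3.230081… → 3.23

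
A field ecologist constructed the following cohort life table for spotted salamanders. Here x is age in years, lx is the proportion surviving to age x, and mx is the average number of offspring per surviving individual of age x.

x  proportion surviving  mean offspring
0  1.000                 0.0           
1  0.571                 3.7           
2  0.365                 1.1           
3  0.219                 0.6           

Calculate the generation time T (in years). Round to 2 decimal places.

lx·mx: 0, 2.1127, 0.4015, 0.1314 → R0 = 2.6456
x·lx·mx: 0, 2.1127, 0.803, 0.3942 → Σ = 3.3099
T = 3.3099 / 2.6456 = 1.251096… → 1.25

1.25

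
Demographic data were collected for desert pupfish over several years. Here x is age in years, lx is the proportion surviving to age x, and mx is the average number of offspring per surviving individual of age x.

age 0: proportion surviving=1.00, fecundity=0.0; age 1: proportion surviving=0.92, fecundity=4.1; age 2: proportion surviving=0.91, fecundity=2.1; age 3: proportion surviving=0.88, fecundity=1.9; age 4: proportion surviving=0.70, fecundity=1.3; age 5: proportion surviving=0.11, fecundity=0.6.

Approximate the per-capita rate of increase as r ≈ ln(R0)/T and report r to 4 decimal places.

1.0652

R0 = Σ lx·mx = 0 + 3.772 + 1.911 + 1.672 + 0.91 + 0.066 = 8.331
Σ x·lx·mx = 16.58; T = 16.58/8.331 = 1.99016…
r ≈ ln(R0)/T = ln(8.331)/1.99016… = 1.065234… → 1.0652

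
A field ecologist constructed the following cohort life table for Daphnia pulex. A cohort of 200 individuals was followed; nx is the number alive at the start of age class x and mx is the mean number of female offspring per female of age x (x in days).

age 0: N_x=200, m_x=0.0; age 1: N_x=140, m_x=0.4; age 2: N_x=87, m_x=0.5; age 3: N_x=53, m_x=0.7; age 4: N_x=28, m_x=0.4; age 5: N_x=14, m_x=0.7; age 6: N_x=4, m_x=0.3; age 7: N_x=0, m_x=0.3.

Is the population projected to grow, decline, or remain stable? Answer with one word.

lx = nx/n0 = nx/200: 1, 0.7, 0.435, 0.265, 0.14, 0.07, 0.02, 0
R0 = Σ lx·mx = 0 + 0.28 + 0.2175 + 0.1855 + 0.056 + 0.049 + 0.006 + 0 = 0.794
R0 < 1, so the population is declining.

declining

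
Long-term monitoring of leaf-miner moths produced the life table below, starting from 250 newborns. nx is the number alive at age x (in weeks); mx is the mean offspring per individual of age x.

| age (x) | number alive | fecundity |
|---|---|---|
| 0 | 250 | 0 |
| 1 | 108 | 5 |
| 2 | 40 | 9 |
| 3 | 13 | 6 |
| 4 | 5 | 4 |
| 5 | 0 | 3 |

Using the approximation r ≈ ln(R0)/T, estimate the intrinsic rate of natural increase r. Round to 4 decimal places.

0.8777

lx = nx/n0 = nx/250: 1, 0.432, 0.16, 0.052, 0.02, 0
R0 = Σ lx·mx = 0 + 2.16 + 1.44 + 0.312 + 0.08 + 0 = 3.992
Σ x·lx·mx = 6.296; T = 6.296/3.992 = 1.57715…
r ≈ ln(R0)/T = ln(3.992)/1.57715… = 0.877715… → 0.8777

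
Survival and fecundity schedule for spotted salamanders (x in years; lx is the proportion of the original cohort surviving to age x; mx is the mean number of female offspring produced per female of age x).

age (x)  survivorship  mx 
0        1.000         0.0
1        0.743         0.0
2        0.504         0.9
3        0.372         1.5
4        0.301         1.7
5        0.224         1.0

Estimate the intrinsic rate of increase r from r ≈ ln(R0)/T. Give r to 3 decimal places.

R0 = Σ lx·mx = 0 + 0 + 0.4536 + 0.558 + 0.5117 + 0.224 = 1.7473
Σ x·lx·mx = 5.748; T = 5.748/1.7473 = 3.28965…
r ≈ ln(R0)/T = ln(1.7473)/3.28965… = 0.16964… → 0.170

0.170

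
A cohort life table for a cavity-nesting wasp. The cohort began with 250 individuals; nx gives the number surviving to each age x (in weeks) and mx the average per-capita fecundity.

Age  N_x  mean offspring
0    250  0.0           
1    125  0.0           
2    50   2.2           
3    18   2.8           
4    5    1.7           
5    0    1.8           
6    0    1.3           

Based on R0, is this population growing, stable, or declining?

declining

lx = nx/n0 = nx/250: 1, 0.5, 0.2, 0.072, 0.02, 0, 0
R0 = Σ lx·mx = 0 + 0 + 0.44 + 0.2016 + 0.034 + 0 + 0 = 0.6756
R0 < 1, so the population is declining.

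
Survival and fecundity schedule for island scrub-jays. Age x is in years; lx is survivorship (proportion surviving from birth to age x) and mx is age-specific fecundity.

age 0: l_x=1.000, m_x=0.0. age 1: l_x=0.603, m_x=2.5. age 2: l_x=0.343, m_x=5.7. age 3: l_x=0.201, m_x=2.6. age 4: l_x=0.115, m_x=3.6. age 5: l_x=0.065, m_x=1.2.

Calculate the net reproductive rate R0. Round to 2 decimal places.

4.48

lx·mx by age: 0, 1.5075, 1.9551, 0.5226, 0.414, 0.078
R0 = Σ lx·mx = 4.4772 → 4.48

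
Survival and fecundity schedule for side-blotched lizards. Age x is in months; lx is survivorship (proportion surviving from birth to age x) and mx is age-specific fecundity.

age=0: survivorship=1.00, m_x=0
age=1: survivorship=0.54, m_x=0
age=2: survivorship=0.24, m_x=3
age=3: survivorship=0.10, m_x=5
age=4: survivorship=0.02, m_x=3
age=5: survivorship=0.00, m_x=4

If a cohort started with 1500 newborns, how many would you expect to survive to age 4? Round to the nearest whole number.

Expected survivors = N0 · l_4 = 1500 × 0.02 = 30 → 30

30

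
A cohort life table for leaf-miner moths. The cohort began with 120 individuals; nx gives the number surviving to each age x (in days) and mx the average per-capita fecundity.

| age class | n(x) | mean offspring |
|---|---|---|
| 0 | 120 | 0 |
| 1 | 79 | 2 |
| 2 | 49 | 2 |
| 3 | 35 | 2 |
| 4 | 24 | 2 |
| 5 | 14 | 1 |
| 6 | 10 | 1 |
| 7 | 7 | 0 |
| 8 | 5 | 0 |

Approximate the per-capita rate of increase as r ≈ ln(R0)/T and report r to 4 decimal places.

lx = nx/n0 = nx/120: 1, 0.65833…, 0.40833…, 0.29167…, 0.2, 0.11667…, 0.08333…, 0.05833…, 0.04167…
R0 = Σ lx·mx = 0 + 1.31667… + 0.81667… + 0.58333… + 0.4 + 0.11667… + 0.08333… + 0 + 0 = 3.316667…
Σ x·lx·mx = 7.383333…; T = 7.383333…/3.316667… = 2.22613…
r ≈ ln(R0)/T = ln(3.316667…)/2.22613… = 0.538585… → 0.5386

0.5386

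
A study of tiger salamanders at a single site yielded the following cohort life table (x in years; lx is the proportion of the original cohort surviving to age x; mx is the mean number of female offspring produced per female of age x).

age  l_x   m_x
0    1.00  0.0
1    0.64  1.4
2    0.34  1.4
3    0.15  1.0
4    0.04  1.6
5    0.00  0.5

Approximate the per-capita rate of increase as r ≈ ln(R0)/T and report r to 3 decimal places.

0.286

R0 = Σ lx·mx = 0 + 0.896 + 0.476 + 0.15 + 0.064 + 0 = 1.586
Σ x·lx·mx = 2.554; T = 2.554/1.586 = 1.61034…
r ≈ ln(R0)/T = ln(1.586)/1.61034… = 0.28641… → 0.286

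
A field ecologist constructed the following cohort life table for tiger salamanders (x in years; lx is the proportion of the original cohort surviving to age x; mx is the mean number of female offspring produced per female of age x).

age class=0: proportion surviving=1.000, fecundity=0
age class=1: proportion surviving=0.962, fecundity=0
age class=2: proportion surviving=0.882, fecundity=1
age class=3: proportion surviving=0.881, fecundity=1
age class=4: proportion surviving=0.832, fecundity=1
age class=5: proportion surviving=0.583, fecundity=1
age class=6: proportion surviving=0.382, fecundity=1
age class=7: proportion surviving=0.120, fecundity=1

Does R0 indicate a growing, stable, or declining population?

growing

R0 = Σ lx·mx = 0 + 0 + 0.882 + 0.881 + 0.832 + 0.583 + 0.382 + 0.12 = 3.68
R0 > 1, so the population is growing.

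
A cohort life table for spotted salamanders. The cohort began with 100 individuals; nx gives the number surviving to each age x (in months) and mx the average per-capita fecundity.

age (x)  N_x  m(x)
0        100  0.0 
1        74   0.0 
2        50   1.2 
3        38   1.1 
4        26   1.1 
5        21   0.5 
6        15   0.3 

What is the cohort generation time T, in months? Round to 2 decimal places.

3.02

lx = nx/n0 = nx/100: 1, 0.74, 0.5, 0.38, 0.26, 0.21, 0.15
lx·mx: 0, 0, 0.6, 0.418, 0.286, 0.105, 0.045 → R0 = 1.454
x·lx·mx: 0, 0, 1.2, 1.254, 1.144, 0.525, 0.27 → Σ = 4.393
T = 4.393 / 1.454 = 3.02132… → 3.02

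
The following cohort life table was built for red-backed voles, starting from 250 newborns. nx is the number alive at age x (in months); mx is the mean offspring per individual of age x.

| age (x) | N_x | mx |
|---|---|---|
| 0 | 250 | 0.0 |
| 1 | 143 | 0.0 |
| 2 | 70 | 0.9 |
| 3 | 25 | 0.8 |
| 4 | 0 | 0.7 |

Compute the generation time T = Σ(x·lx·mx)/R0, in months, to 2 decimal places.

2.24

lx = nx/n0 = nx/250: 1, 0.572, 0.28, 0.1, 0
lx·mx: 0, 0, 0.252, 0.08, 0 → R0 = 0.332
x·lx·mx: 0, 0, 0.504, 0.24, 0 → Σ = 0.744
T = 0.744 / 0.332 = 2.240964… → 2.24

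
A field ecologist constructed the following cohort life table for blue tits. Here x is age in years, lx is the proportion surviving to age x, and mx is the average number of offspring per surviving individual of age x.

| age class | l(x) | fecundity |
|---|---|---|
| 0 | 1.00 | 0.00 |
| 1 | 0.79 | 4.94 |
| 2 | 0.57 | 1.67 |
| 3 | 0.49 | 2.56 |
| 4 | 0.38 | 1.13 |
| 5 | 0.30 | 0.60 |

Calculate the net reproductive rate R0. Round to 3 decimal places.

6.718

lx·mx by age: 0, 3.9026, 0.9519, 1.2544, 0.4294, 0.18
R0 = Σ lx·mx = 6.7183 → 6.718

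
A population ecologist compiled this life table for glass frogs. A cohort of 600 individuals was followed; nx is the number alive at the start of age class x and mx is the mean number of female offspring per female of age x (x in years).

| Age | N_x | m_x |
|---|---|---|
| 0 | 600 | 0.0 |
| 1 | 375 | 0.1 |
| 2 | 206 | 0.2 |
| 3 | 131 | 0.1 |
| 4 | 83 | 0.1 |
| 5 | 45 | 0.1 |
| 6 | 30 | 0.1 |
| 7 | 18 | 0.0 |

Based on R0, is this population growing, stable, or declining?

lx = nx/n0 = nx/600: 1, 0.625, 0.34333…, 0.21833…, 0.13833…, 0.075, 0.05, 0.03
R0 = Σ lx·mx = 0 + 0.0625 + 0.068667… + 0.021833… + 0.013833… + 0.0075 + 0.005 + 0 = 0.179333…
R0 < 1, so the population is declining.

declining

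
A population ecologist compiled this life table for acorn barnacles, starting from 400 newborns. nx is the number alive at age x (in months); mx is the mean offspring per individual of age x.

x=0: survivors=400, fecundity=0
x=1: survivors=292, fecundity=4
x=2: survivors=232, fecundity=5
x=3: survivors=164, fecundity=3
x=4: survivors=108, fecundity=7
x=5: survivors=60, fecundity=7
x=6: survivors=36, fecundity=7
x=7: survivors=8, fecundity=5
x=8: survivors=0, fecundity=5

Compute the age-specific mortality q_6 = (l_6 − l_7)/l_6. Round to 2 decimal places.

0.78

lx = nx/n0 = nx/400: 1, 0.73, 0.58, 0.41, 0.27, 0.15, 0.09, 0.02, 0
q_6 = (l_6 − l_7) / l_6 = (0.09 − 0.02) / 0.09
     = 0.07 / 0.09 = 0.777778… → 0.78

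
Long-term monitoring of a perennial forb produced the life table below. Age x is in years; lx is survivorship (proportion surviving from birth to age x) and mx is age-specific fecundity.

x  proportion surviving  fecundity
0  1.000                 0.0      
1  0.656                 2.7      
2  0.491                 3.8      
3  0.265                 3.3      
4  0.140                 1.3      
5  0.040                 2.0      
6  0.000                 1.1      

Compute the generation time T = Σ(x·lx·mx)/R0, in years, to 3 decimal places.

1.939

lx·mx: 0, 1.7712, 1.8658, 0.8745, 0.182, 0.08, 0 → R0 = 4.7735
x·lx·mx: 0, 1.7712, 3.7316, 2.6235, 0.728, 0.4, 0 → Σ = 9.2543
T = 9.2543 / 4.7735 = 1.938682… → 1.939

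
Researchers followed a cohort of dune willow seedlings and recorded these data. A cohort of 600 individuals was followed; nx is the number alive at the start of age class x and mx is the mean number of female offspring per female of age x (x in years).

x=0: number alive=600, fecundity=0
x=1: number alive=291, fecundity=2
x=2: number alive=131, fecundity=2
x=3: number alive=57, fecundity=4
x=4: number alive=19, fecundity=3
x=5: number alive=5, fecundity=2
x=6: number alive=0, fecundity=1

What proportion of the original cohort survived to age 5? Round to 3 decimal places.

0.008

l_5 = n_5/n_0 = 5/600 = 0.008333… → 0.008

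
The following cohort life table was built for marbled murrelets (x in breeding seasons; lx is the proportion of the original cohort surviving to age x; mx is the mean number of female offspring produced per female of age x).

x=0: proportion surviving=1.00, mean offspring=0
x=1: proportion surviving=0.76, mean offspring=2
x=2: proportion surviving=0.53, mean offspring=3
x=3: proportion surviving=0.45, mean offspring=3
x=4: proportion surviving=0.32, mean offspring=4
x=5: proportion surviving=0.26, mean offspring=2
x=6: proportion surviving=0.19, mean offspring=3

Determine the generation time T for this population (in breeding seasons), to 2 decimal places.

2.91

lx·mx: 0, 1.52, 1.59, 1.35, 1.28, 0.52, 0.57 → R0 = 6.83
x·lx·mx: 0, 1.52, 3.18, 4.05, 5.12, 2.6, 3.42 → Σ = 19.89
T = 19.89 / 6.83 = 2.912152… → 2.91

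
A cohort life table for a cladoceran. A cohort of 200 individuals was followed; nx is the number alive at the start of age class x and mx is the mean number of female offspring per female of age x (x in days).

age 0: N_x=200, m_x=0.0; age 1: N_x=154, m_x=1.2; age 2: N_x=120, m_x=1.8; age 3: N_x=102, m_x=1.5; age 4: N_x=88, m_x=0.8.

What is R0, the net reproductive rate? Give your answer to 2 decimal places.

lx = nx/n0 = nx/200: 1, 0.77, 0.6, 0.51, 0.44
lx·mx by age: 0, 0.924, 1.08, 0.765, 0.352
R0 = Σ lx·mx = 3.121 → 3.12

3.12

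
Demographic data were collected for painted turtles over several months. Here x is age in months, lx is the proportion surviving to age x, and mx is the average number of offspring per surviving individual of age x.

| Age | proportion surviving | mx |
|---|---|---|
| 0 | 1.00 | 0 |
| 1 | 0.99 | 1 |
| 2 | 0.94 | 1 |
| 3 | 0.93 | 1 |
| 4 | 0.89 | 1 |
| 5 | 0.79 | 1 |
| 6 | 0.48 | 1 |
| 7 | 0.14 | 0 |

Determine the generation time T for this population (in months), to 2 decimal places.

3.20

lx·mx: 0, 0.99, 0.94, 0.93, 0.89, 0.79, 0.48, 0 → R0 = 5.02
x·lx·mx: 0, 0.99, 1.88, 2.79, 3.56, 3.95, 2.88, 0 → Σ = 16.05
T = 16.05 / 5.02 = 3.197211… → 3.20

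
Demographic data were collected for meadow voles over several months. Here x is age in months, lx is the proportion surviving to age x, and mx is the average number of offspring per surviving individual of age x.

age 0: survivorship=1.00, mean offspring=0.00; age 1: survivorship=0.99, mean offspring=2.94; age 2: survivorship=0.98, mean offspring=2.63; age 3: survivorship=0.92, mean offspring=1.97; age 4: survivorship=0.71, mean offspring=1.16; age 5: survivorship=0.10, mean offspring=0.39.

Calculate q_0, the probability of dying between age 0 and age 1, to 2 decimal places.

q_0 = (l_0 − l_1) / l_0 = (1 − 0.99) / 1
     = 0.01 / 1 = 0.01 → 0.01

0.01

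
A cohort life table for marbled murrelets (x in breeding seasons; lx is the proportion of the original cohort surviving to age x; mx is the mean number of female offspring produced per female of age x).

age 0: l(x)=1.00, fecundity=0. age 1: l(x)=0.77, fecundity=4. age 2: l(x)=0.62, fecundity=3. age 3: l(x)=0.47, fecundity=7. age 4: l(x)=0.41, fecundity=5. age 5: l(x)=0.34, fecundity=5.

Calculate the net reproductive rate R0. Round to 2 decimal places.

11.98

lx·mx by age: 0, 3.08, 1.86, 3.29, 2.05, 1.7
R0 = Σ lx·mx = 11.98 → 11.98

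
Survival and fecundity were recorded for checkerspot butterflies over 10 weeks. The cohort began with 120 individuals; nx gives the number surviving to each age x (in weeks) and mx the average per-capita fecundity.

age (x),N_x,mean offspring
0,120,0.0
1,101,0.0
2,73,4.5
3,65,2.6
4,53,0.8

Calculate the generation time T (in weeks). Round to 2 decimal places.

2.47

lx = nx/n0 = nx/120: 1, 0.84167…, 0.60833…, 0.54167…, 0.44167…
lx·mx: 0, 0, 2.7375…, 1.408333…, 0.353333… → R0 = 4.499167…
x·lx·mx: 0, 0, 5.475…, 4.225…, 1.413333… → Σ = 11.113333…
T = 11.113333… / 4.499167… = 2.470087… → 2.47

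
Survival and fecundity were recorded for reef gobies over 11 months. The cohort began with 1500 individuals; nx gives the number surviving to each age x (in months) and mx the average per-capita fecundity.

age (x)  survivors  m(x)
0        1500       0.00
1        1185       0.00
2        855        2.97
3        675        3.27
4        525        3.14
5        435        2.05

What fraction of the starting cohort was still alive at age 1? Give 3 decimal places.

l_1 = n_1/n_0 = 1185/1500 = 0.79 → 0.790

0.790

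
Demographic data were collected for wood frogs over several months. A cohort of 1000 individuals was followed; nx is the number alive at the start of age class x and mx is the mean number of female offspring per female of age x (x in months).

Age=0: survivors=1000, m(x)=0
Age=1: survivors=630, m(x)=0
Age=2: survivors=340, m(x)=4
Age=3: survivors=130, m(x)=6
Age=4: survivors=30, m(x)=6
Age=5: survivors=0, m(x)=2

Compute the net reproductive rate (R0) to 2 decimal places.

lx = nx/n0 = nx/1000: 1, 0.63, 0.34, 0.13, 0.03, 0
lx·mx by age: 0, 0, 1.36, 0.78, 0.18, 0
R0 = Σ lx·mx = 2.32 → 2.32

2.32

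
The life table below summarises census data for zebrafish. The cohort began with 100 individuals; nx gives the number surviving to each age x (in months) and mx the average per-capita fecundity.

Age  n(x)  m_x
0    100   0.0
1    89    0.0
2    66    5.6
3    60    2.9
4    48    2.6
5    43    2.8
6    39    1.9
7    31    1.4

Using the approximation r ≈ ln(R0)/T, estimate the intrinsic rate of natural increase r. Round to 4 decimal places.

0.6422

lx = nx/n0 = nx/100: 1, 0.89, 0.66, 0.6, 0.48, 0.43, 0.39, 0.31
R0 = Σ lx·mx = 0 + 0 + 3.696 + 1.74 + 1.248 + 1.204 + 0.741 + 0.434 = 9.063
Σ x·lx·mx = 31.108; T = 31.108/9.063 = 3.43242…
r ≈ ln(R0)/T = ln(9.063)/3.43242… = 0.642171… → 0.6422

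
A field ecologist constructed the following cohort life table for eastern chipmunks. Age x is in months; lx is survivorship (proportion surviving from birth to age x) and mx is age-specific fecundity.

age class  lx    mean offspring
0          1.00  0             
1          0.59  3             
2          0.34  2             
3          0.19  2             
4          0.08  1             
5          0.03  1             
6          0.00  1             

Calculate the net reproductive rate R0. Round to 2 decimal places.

lx·mx by age: 0, 1.77, 0.68, 0.38, 0.08, 0.03, 0
R0 = Σ lx·mx = 2.94 → 2.94

2.94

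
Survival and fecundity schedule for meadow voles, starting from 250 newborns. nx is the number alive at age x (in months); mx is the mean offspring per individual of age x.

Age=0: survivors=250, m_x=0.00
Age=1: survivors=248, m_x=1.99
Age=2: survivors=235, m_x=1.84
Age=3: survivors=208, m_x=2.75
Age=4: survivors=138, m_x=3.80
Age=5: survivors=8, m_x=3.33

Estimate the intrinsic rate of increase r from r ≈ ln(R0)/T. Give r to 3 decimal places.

lx = nx/n0 = nx/250: 1, 0.992, 0.94, 0.832, 0.552, 0.032
R0 = Σ lx·mx = 0 + 1.97408 + 1.7296 + 2.288 + 2.0976 + 0.10656 = 8.19584
Σ x·lx·mx = 21.22048; T = 21.22048/8.19584 = 2.58918…
r ≈ ln(R0)/T = ln(8.19584)/2.58918… = 0.81247… → 0.812

0.812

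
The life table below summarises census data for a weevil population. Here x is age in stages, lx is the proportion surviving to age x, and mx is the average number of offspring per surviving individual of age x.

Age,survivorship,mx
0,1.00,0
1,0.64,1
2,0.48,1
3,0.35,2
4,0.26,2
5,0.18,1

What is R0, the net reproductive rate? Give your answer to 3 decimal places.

2.520

lx·mx by age: 0, 0.64, 0.48, 0.7, 0.52, 0.18
R0 = Σ lx·mx = 2.52 → 2.520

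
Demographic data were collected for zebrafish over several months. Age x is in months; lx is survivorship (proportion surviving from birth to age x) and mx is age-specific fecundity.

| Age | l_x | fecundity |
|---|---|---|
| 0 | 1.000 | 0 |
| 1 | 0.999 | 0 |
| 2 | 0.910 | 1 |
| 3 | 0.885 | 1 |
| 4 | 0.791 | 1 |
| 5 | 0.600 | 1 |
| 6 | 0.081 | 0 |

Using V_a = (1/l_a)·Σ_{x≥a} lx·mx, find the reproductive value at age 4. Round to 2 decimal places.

1.76

lx·mx for x ≥ 4: 0.791, 0.6, 0 → sum = 1.391
V_4 = 1.391 / l_4 = 1.391 / 0.791 = 1.758534… → 1.76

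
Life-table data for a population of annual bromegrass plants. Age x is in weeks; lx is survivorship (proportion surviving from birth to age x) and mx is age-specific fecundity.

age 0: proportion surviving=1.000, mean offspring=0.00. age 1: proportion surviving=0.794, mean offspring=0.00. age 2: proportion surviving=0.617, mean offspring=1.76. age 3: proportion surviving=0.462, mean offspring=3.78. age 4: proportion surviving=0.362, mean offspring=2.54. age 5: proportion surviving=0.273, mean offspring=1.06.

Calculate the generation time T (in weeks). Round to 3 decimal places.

3.102

lx·mx: 0, 0, 1.08592, 1.74636, 0.91948, 0.28938 → R0 = 4.04114
x·lx·mx: 0, 0, 2.17184, 5.23908, 3.67792, 1.4469 → Σ = 12.53574
T = 12.53574 / 4.04114 = 3.102031… → 3.102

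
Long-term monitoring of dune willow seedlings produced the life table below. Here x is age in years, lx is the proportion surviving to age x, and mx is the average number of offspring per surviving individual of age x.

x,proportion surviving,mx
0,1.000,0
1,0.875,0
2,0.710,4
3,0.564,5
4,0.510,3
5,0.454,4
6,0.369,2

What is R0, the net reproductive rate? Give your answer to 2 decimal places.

lx·mx by age: 0, 0, 2.84, 2.82, 1.53, 1.816, 0.738
R0 = Σ lx·mx = 9.744 → 9.74

9.74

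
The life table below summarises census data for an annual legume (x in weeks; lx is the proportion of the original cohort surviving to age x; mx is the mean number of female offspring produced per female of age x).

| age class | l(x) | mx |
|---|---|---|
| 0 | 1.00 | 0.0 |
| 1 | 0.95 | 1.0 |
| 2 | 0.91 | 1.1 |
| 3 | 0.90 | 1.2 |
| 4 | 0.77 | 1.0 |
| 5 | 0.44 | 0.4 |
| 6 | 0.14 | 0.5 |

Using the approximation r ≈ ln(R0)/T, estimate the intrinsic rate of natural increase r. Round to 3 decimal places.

R0 = Σ lx·mx = 0 + 0.95 + 1.001 + 1.08 + 0.77 + 0.176 + 0.07 = 4.047
Σ x·lx·mx = 10.572; T = 10.572/4.047 = 2.61231…
r ≈ ln(R0)/T = ln(4.047)/2.61231… = 0.53515… → 0.535

0.535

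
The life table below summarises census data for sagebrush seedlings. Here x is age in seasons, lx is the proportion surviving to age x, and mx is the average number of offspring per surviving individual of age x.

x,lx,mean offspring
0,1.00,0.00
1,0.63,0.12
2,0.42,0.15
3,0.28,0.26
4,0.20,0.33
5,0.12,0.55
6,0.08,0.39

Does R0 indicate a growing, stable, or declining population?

R0 = Σ lx·mx = 0 + 0.0756 + 0.063 + 0.0728 + 0.066 + 0.066 + 0.0312 = 0.3746
R0 < 1, so the population is declining.

declining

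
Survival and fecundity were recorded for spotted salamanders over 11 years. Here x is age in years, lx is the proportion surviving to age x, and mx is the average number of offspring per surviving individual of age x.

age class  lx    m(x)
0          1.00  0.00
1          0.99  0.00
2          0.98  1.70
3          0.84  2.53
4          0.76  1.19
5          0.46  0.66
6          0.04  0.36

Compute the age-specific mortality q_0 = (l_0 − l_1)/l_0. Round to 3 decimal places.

0.010

q_0 = (l_0 − l_1) / l_0 = (1 − 0.99) / 1
     = 0.01 / 1 = 0.01 → 0.010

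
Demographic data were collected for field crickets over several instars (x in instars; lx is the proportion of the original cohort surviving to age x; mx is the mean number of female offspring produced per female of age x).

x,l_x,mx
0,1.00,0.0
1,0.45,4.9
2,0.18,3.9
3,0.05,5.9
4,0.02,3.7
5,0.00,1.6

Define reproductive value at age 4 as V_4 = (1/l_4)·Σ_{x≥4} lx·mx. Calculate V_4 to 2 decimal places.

3.70

lx·mx for x ≥ 4: 0.074, 0 → sum = 0.074
V_4 = 0.074 / l_4 = 0.074 / 0.02 = 3.7 → 3.70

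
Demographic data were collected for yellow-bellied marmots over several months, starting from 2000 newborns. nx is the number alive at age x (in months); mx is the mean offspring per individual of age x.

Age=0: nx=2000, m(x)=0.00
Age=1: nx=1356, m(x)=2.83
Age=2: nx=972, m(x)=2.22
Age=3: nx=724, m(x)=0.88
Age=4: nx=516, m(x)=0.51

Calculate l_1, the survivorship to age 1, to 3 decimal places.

l_1 = n_1/n_0 = 1356/2000 = 0.678 → 0.678

0.678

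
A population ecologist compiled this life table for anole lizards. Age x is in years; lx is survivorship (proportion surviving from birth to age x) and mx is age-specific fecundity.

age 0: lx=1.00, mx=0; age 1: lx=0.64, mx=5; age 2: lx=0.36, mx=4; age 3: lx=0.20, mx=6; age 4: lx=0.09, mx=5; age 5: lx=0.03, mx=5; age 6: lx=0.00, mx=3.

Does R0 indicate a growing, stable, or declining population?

R0 = Σ lx·mx = 0 + 3.2 + 1.44 + 1.2 + 0.45 + 0.15 + 0 = 6.44
R0 > 1, so the population is growing.

growing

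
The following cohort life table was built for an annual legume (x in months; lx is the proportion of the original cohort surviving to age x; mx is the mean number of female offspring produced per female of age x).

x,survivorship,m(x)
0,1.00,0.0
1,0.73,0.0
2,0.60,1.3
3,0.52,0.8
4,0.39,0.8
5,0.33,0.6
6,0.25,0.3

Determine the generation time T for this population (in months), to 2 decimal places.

lx·mx: 0, 0, 0.78, 0.416, 0.312, 0.198, 0.075 → R0 = 1.781
x·lx·mx: 0, 0, 1.56, 1.248, 1.248, 0.99, 0.45 → Σ = 5.496
T = 5.496 / 1.781 = 3.085907… → 3.09

3.09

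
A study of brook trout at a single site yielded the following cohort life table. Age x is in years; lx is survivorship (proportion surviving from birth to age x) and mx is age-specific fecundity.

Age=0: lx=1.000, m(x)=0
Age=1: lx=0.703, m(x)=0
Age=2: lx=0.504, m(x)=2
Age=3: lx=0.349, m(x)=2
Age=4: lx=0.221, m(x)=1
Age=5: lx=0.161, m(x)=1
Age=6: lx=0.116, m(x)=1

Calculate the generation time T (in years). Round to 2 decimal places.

2.95

lx·mx: 0, 0, 1.008, 0.698, 0.221, 0.161, 0.116 → R0 = 2.204
x·lx·mx: 0, 0, 2.016, 2.094, 0.884, 0.805, 0.696 → Σ = 6.495
T = 6.495 / 2.204 = 2.946915… → 2.95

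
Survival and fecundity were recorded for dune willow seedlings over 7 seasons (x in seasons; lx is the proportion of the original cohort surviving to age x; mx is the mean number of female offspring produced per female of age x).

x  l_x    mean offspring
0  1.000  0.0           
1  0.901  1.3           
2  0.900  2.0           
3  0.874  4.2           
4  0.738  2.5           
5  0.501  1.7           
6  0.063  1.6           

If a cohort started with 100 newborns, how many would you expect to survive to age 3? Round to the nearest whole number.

87

Expected survivors = N0 · l_3 = 100 × 0.874 = 87.4 → 87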